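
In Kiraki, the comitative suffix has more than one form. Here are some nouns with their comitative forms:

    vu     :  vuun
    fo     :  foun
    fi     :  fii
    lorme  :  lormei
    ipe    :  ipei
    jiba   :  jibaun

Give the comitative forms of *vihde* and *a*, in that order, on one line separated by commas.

Looking at the last vowel of each stem: -i when the last vowel of the stem is a front vowel (*fi*, *lorme*, *ipe*); -un when the last vowel of the stem is a back vowel (*vu*, *fo*, *jiba*).
Since the last vowel of *vihde* is /e/ (a front vowel), it takes -i, giving *vihdei*.
*a*: last vowel = /a/, a back vowel → -un → *aun*.

vihdei, aun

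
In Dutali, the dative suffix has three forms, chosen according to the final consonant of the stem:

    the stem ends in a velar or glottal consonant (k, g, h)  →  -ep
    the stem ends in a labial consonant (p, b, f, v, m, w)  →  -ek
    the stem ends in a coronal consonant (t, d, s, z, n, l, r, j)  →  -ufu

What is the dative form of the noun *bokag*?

*bokag* — final consonant /g/ (velar/glottal) → -ep → *bokagep*.

bokagep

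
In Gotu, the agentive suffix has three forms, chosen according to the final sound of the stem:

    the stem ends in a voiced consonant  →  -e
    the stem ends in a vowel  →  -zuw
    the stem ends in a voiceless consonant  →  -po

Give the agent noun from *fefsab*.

fefsabe

*fefsab* — final sound /b/ (a voiced consonant) → -e → *fefsabe*.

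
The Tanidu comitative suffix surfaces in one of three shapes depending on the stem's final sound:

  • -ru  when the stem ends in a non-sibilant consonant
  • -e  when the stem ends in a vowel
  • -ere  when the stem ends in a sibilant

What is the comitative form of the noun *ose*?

*ose* — final sound /e/ (a vowel) → -e → *osee*.

osee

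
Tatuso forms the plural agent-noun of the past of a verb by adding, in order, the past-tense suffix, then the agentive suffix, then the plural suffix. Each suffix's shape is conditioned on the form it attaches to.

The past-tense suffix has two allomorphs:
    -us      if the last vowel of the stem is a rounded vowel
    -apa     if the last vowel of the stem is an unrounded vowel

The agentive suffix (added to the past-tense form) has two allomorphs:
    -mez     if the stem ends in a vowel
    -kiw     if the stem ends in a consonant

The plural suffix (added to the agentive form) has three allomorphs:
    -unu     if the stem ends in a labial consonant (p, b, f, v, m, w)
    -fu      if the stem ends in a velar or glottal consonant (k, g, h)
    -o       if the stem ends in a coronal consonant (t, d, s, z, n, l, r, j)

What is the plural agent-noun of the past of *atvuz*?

atvuzuskiwunu

Since the last vowel of *atvuz* is /u/ (a rounded vowel), it takes -us, giving *atvuzus*.
The past-tense form *atvuzus*: final sound = /s/, a consonant → -kiw → *atvuzuskiw*.
Since the final consonant of the agentive form *atvuzuskiw* is /w/ (labial), it takes -unu, giving *atvuzuskiwunu*.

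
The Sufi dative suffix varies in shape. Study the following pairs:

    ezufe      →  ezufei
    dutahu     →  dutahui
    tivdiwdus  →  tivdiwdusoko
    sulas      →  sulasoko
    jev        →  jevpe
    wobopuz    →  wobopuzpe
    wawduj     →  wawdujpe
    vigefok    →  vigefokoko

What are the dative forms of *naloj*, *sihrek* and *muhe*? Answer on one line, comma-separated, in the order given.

The suffix is conditioned by the final sound: -oko when the stem ends in a voiceless consonant (*tivdiwdus*, *sulas*, *vigefok*); -pe when the stem ends in a voiced consonant (*jev*, *wobopuz*, *wawduj*); -i when the stem ends in a vowel (*ezufe*, *dutahu*).
*naloj* — final sound /j/ (a voiced consonant) → -pe → *nalojpe*.
*sihrek* — final sound /k/ (a voiceless consonant) → -oko → *sihrekoko*.
The final sound of *muhe* is /e/, which is a vowel, so the suffix is -i, giving *muhei*.

nalojpe, sihrekoko, muhei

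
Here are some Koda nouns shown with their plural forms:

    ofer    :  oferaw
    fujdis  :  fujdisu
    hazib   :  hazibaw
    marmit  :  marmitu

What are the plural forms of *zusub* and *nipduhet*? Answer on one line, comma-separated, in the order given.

zusubaw, nipduhetu

The pattern is voicing of the final consonant: -u when the stem ends in a voiceless consonant (*fujdis*, *marmit*); -aw when the stem ends in a voiced consonant (*ofer*, *hazib*).
The final consonant of *zusub* is /b/, which is voiced, so the suffix is -aw, giving *zusubaw*.
Since the final consonant of *nipduhet* is /t/ (voiceless), it takes -u, giving *nipduhetu*.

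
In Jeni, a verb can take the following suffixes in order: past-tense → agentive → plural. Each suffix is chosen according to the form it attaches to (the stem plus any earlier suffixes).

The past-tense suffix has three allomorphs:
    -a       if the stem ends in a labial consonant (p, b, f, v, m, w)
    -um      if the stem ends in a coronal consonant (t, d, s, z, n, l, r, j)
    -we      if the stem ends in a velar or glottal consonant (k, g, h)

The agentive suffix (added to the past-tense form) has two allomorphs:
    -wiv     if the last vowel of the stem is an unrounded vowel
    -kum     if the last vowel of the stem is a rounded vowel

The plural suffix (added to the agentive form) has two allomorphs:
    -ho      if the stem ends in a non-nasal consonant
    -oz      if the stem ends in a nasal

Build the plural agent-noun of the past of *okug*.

*okug*: final consonant = /g/, velar/glottal → -we → *okugwe*.
The last vowel of the past-tense form *okugwe* is /e/, which is an unrounded vowel, so the agentive suffix is -wiv, giving *okugwewiv*.
The final consonant of the agentive form *okugwewiv* is /v/, which is non-nasal, so the plural suffix is -ho, giving *okugwewivho*.

okugwewivho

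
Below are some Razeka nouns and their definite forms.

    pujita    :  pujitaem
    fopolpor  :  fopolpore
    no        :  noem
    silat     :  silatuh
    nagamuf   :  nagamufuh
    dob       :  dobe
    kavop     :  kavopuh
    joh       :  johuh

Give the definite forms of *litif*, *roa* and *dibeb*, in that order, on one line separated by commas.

The alternation tracks the final sound of the stem — -uh when the stem ends in a voiceless consonant (*silat*, *nagamuf*, *kavop*, *joh*); -e when the stem ends in a voiced consonant (*fopolpor*, *dob*); -em when the stem ends in a vowel (*pujita*, *no*).
Since the final sound of *litif* is /f/ (a voiceless consonant), it takes -uh, giving *litifuh*.
*roa*: final sound = /a/, a vowel → -em → *roaem*.
Since the final sound of *dibeb* is /b/ (a voiced consonant), it takes -e, giving *dibebe*.

litifuh, roaem, dibebe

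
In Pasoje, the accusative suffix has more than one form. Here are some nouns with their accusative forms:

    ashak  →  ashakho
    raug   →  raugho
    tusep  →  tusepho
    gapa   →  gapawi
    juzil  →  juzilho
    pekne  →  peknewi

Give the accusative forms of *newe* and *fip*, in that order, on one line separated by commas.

newewi, fipho

Looking at the final sound of each stem: -ho when the stem ends in a consonant (*ashak*, *raug*, *tusep*, *juzil*); -wi when the stem ends in a vowel (*gapa*, *pekne*).
Since the final sound of *newe* is /e/ (a vowel), it takes -wi, giving *newewi*.
The final sound of *fip* is /p/, which is a consonant, so the suffix is -ho, giving *fipho*.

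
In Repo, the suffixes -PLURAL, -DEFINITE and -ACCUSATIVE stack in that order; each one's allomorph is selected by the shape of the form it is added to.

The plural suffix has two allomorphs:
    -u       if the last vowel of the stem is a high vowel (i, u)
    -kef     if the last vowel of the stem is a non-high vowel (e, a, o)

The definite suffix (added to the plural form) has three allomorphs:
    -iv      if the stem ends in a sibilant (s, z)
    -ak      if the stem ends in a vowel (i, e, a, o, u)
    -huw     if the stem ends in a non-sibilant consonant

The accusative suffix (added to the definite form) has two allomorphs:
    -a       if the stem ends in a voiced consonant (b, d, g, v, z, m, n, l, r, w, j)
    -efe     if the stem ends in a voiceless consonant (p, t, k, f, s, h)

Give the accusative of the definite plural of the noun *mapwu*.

mapwuuakefe

The last vowel of *mapwu* is /u/, which is a high vowel, so the plural suffix is -u, giving *mapwuu*.
The final sound of the plural form *mapwuu* is /u/, which is a vowel, so the definite suffix is -ak, giving *mapwuuak*.
The definite form *mapwuuak*: final consonant = /k/, voiceless → -efe → *mapwuuakefe*.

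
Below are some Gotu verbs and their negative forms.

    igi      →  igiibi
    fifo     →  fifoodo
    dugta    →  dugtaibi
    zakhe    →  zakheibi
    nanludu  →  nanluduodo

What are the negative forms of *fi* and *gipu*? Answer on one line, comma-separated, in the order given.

fiibi, gipuodo

The suffix is conditioned by the last vowel: -odo when the last vowel of the stem is a rounded vowel (*fifo*, *nanludu*); -ibi when the last vowel of the stem is an unrounded vowel (*igi*, *dugta*, *zakhe*).
*fi*: last vowel = /i/, an unrounded vowel → -ibi → *fiibi*.
*gipu*: last vowel = /u/, a rounded vowel → -odo → *gipuodo*.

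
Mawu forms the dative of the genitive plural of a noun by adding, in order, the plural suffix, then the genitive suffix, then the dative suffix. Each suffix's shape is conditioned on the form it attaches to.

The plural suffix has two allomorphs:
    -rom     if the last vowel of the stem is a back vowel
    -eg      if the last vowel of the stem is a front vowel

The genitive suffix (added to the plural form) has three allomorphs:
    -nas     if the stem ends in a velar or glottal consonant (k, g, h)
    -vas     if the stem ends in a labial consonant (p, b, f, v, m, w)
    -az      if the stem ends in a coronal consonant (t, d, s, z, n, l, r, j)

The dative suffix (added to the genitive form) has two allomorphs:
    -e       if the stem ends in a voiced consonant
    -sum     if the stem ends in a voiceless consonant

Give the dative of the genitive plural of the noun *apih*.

*apih* — last vowel /i/ (a front vowel) → -eg → *apiheg*.
The plural form *apiheg*: final consonant = /g/, velar/glottal → -nas → *apihegnas*.
The genitive form *apihegnas*: final consonant = /s/, voiceless → -sum → *apihegnassum*.

apihegnassum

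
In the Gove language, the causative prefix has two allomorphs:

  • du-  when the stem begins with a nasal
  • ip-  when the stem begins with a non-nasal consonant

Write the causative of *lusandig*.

*lusandig*: first consonant = /l/, non-nasal → ip- → *iplusandig*.

iplusandig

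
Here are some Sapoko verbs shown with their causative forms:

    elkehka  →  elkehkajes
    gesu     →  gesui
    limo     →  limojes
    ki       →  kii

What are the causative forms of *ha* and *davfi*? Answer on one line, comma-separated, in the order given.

The pattern is height harmony: -i when the last vowel of the stem is a high vowel (*gesu*, *ki*); -jes when the last vowel of the stem is a non-high vowel (*elkehka*, *limo*).
Since the last vowel of *ha* is /a/ (a non-high vowel), it takes -jes, giving *hajes*.
*davfi* — last vowel /i/ (a high vowel) → -i → *davfii*.

hajes, davfii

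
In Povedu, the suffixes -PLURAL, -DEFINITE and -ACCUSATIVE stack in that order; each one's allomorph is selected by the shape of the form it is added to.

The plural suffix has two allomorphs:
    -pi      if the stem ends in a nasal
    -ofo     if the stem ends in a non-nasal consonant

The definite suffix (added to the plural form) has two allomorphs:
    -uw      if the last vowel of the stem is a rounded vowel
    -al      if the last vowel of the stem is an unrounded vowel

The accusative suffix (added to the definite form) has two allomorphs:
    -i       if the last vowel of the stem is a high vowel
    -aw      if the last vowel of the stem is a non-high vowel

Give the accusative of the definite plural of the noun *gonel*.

*gonel*: final consonant = /l/, non-nasal → -ofo → *gonelofo*.
Since the last vowel of the plural form *gonelofo* is /o/ (a rounded vowel), it takes -uw, giving *gonelofouw*.
Since the last vowel of the definite form *gonelofouw* is /u/ (a high vowel), it takes -i, giving *gonelofouwi*.

gonelofouwi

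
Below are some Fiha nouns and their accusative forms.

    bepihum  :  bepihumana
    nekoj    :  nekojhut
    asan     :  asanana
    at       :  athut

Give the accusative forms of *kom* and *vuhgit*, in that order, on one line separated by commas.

komana, vuhgithut

The pattern is nasality of the final consonant: -ana when the stem ends in a nasal (*bepihum*, *asan*); -hut when the stem ends in a non-nasal consonant (*nekoj*, *at*).
*kom*: final consonant = /m/, a nasal → -ana → *komana*.
*vuhgit* — final consonant /t/ (non-nasal) → -hut → *vuhgithut*.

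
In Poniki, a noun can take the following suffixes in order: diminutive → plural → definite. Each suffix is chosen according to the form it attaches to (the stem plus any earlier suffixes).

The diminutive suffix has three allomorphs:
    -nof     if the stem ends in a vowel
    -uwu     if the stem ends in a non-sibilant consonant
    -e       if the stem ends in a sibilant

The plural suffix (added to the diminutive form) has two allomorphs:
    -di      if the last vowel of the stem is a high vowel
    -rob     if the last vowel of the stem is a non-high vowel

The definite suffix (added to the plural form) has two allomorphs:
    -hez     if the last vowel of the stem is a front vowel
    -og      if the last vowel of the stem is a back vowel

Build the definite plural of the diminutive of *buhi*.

buhinofrobog

The final sound of *buhi* is /i/, which is a vowel, so the diminutive suffix is -nof, giving *buhinof*.
The last vowel of the diminutive form *buhinof* is /o/, which is a non-high vowel, so the plural suffix is -rob, giving *buhinofrob*.
The plural form *buhinofrob*: last vowel = /o/, a back vowel → -og → *buhinofrobog*.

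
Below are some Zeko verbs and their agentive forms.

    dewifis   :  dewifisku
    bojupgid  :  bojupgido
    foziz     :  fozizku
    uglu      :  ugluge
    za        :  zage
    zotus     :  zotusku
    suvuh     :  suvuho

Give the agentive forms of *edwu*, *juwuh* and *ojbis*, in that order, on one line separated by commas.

The suffix is conditioned by the final sound: -ku when the stem ends in a sibilant (*dewifis*, *foziz*, *zotus*); -o when the stem ends in a non-sibilant consonant (*bojupgid*, *suvuh*); -ge when the stem ends in a vowel (*uglu*, *za*).
*edwu* — final sound /u/ (a vowel) → -ge → *edwuge*.
*juwuh* — final sound /h/ (a non-sibilant consonant) → -o → *juwuho*.
The final sound of *ojbis* is /s/, which is a sibilant, so the suffix is -ku, giving *ojbisku*.

edwuge, juwuho, ojbisku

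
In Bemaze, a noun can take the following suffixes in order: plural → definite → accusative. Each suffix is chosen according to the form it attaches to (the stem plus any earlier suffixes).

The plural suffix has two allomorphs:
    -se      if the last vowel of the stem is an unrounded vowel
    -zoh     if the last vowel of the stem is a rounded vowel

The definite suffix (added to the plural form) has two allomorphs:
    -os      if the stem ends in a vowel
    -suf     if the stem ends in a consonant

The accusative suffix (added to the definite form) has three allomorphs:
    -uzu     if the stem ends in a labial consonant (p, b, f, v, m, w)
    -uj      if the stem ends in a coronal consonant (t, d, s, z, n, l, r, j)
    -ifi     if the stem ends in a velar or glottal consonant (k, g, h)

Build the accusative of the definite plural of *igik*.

igikseosuj

The last vowel of *igik* is /i/, which is an unrounded vowel, so the plural suffix is -se, giving *igikse*.
The final sound of the plural form *igikse* is /e/, which is a vowel, so the definite suffix is -os, giving *igikseos*.
The final consonant of the definite form *igikseos* is /s/, which is coronal, so the accusative suffix is -uj, giving *igikseosuj*.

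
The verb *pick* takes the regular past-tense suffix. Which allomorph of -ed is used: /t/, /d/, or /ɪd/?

/t/

The stem *pick* ends in a voiceless consonant other than /t/.
The -ed suffix is realized as /ɪd/ after /t, d/; as /t/ after other voiceless consonants; and as /d/ after other voiced sounds.
So -ed on *pick* is pronounced /t/.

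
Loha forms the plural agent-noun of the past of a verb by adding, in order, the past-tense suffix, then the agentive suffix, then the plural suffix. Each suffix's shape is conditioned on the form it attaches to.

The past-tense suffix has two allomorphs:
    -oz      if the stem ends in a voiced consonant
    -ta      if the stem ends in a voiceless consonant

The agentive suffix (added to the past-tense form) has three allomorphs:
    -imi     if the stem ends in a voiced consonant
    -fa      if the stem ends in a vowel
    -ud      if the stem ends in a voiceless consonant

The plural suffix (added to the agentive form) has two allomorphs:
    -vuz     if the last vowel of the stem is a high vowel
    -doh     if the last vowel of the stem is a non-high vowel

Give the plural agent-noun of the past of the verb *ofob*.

ofobozimivuz

*ofob* — final consonant /b/ (voiced) → -oz → *ofoboz*.
Since the final sound of the past-tense form *ofoboz* is /z/ (a voiced consonant), it takes -imi, giving *ofobozimi*.
The agentive form *ofobozimi*: last vowel = /i/, a high vowel → -vuz → *ofobozimivuz*.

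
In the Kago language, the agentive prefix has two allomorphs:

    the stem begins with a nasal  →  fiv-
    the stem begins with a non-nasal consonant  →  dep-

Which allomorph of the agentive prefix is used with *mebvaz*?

*mebvaz* — first consonant /m/ (a nasal) → fiv-.

fiv-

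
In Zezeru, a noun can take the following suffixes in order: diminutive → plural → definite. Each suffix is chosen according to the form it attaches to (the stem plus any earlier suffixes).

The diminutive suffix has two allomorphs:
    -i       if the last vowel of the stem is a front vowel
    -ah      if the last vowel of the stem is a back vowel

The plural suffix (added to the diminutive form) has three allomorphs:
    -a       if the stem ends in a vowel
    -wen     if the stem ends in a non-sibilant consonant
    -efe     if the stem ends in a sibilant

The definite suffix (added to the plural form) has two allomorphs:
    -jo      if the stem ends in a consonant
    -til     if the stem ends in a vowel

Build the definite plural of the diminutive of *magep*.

*magep* — last vowel /e/ (a front vowel) → -i → *magepi*.
Since the final sound of the diminutive form *magepi* is /i/ (a vowel), it takes -a, giving *magepia*.
Since the final sound of the plural form *magepia* is /a/ (a vowel), it takes -til, giving *magepiatil*.

magepiatil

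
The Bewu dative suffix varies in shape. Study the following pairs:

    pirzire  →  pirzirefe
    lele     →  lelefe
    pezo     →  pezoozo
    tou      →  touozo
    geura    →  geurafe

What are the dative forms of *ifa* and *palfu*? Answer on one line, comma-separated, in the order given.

The pattern is rounding harmony: -ozo when the last vowel of the stem is a rounded vowel (*pezo*, *tou*); -fe when the last vowel of the stem is an unrounded vowel (*pirzire*, *lele*, *geura*).
*ifa* — last vowel /a/ (an unrounded vowel) → -fe → *ifafe*.
*palfu* — last vowel /u/ (a rounded vowel) → -ozo → *palfuozo*.

ifafe, palfuozo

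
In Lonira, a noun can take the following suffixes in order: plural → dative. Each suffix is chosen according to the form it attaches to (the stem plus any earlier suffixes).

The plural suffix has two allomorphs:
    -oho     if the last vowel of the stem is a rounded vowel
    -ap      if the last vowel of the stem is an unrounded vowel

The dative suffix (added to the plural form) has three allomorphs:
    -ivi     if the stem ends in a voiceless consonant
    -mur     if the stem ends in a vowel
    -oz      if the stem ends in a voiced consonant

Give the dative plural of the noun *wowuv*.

*wowuv*: last vowel = /u/, a rounded vowel → -oho → *wowuvoho*.
The final sound of the plural form *wowuvoho* is /o/, which is a vowel, so the dative suffix is -mur, giving *wowuvohomur*.

wowuvohomur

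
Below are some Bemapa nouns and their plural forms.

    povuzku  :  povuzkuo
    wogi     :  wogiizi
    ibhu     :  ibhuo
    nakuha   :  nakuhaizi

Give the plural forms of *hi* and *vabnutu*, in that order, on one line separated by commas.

hiizi, vabnutuo

The alternation tracks the last vowel of the stem — -o when the last vowel of the stem is a rounded vowel (*povuzku*, *ibhu*); -izi when the last vowel of the stem is an unrounded vowel (*wogi*, *nakuha*).
Since the last vowel of *hi* is /i/ (an unrounded vowel), it takes -izi, giving *hiizi*.
*vabnutu*: last vowel = /u/, a rounded vowel → -o → *vabnutuo*.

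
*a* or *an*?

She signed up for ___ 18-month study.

an

The indefinite article is chosen by the initial *sound* of the following word, not its spelling.
The number *18* is spoken "eighteen", beginning with /ˌeɪˈtiːn/ — a vowel sound.
So the article is *an*: She signed up for an 18-month study.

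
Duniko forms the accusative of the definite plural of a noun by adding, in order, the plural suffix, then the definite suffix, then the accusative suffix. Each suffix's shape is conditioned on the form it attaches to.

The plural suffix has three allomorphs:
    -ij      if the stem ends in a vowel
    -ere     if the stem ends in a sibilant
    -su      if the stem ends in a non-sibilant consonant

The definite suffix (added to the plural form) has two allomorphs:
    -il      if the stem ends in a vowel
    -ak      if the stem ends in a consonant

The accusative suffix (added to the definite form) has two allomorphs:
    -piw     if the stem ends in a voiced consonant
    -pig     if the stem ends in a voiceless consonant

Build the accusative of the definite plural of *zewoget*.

*zewoget* — final sound /t/ (a non-sibilant consonant) → -su → *zewogetsu*.
The final sound of the plural form *zewogetsu* is /u/, which is a vowel, so the definite suffix is -il, giving *zewogetsuil*.
The definite form *zewogetsuil*: final consonant = /l/, voiced → -piw → *zewogetsuilpiw*.

zewogetsuilpiw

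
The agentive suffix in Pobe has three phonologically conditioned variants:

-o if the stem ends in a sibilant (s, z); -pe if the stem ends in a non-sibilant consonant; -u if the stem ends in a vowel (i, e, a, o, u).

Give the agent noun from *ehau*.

*ehau* — final sound /u/ (a vowel) → -u → *ehauu*.

ehauu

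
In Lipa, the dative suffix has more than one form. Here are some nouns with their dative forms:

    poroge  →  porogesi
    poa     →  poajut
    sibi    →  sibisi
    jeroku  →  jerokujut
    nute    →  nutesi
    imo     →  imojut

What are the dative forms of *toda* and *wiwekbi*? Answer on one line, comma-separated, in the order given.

The alternation tracks the last vowel of the stem — -si when the last vowel of the stem is a front vowel (*poroge*, *sibi*, *nute*); -jut when the last vowel of the stem is a back vowel (*poa*, *jeroku*, *imo*).
The last vowel of *toda* is /a/, which is a back vowel, so the suffix is -jut, giving *todajut*.
*wiwekbi* — last vowel /i/ (a front vowel) → -si → *wiwekbisi*.

todajut, wiwekbisi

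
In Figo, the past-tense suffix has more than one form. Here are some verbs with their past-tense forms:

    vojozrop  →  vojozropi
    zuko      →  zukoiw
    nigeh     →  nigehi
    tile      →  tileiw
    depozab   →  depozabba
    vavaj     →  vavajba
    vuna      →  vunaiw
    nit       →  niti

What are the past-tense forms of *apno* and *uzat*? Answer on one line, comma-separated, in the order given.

apnoiw, uzati

The suffix is conditioned by the final sound: -i when the stem ends in a voiceless consonant (*vojozrop*, *nigeh*, *nit*); -ba when the stem ends in a voiced consonant (*depozab*, *vavaj*); -iw when the stem ends in a vowel (*zuko*, *tile*, *vuna*).
Since the final sound of *apno* is /o/ (a vowel), it takes -iw, giving *apnoiw*.
*uzat*: final sound = /t/, a voiceless consonant → -i → *uzati*.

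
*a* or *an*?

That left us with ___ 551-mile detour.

a

The indefinite article is chosen by the initial *sound* of the following word, not its spelling.
The number *551* is spoken "five hundred …", beginning with /faɪv/ — a consonant sound.
So the article is *a*: That left us with a 551-mile detour.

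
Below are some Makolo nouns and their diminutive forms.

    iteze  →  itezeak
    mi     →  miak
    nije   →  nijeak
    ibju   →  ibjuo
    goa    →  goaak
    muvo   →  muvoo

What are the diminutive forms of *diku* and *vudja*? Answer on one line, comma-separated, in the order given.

dikuo, vudjaak

The suffix is conditioned by the last vowel: -o when the last vowel of the stem is a rounded vowel (*ibju*, *muvo*); -ak when the last vowel of the stem is an unrounded vowel (*iteze*, *mi*, *nije*, *goa*).
*diku*: last vowel = /u/, a rounded vowel → -o → *dikuo*.
*vudja* — last vowel /a/ (an unrounded vowel) → -ak → *vudjaak*.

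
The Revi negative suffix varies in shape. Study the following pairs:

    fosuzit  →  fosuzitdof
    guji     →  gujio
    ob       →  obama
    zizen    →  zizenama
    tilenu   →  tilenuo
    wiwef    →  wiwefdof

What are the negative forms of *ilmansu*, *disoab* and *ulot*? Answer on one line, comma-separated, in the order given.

ilmansuo, disoabama, ulotdof

The suffix is conditioned by the final sound: -dof when the stem ends in a voiceless consonant (*fosuzit*, *wiwef*); -ama when the stem ends in a voiced consonant (*ob*, *zizen*); -o when the stem ends in a vowel (*guji*, *tilenu*).
*ilmansu*: final sound = /u/, a vowel → -o → *ilmansuo*.
*disoab*: final sound = /b/, a voiced consonant → -ama → *disoabama*.
The final sound of *ulot* is /t/, which is a voiceless consonant, so the suffix is -dof, giving *ulotdof*.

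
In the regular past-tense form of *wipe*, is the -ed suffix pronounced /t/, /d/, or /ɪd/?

The stem *wipe* ends in a voiceless consonant other than /t/.
The -ed suffix is realized as /ɪd/ after /t, d/; as /t/ after other voiceless consonants; and as /d/ after other voiced sounds.
So -ed on *wipe* is pronounced /t/.

/t/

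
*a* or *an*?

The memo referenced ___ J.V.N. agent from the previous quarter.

a

The indefinite article is chosen by the initial *sound* of the following word, not its spelling.
The initialism *J.V.N.* is read letter by letter; the first letter, J, is pronounced /dʒeɪ/, which begins with a consonant sound.
So the article is *a*: The memo referenced a J.V.N. agent from the previous quarter.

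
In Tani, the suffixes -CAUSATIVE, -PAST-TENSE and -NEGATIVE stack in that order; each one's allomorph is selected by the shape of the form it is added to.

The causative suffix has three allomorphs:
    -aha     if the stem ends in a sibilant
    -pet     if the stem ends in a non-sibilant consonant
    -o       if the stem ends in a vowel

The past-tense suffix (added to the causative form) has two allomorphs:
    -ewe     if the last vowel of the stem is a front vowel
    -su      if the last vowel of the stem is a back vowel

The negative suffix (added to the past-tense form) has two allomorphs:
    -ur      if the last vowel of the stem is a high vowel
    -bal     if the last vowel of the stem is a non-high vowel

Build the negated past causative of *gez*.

*gez* — final sound /z/ (a sibilant) → -aha → *gezaha*.
Since the last vowel of the causative form *gezaha* is /a/ (a back vowel), it takes -su, giving *gezahasu*.
The past-tense form *gezahasu* — last vowel /u/ (a high vowel) → -ur → *gezahasuur*.

gezahasuur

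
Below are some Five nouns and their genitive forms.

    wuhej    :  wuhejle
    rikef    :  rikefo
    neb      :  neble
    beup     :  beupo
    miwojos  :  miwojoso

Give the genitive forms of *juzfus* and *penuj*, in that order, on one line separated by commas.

The alternation tracks the final consonant of the stem — -o when the stem ends in a voiceless consonant (*rikef*, *beup*, *miwojos*); -le when the stem ends in a voiced consonant (*wuhej*, *neb*).
*juzfus*: final consonant = /s/, voiceless → -o → *juzfuso*.
*penuj*: final consonant = /j/, voiced → -le → *penujle*.

juzfuso, penujle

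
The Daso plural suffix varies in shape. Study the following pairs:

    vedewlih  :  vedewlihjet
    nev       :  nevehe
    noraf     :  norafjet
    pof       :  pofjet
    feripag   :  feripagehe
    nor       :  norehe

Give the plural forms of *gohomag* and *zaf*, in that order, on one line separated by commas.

gohomagehe, zafjet

The suffix is conditioned by the final consonant: -jet when the stem ends in a voiceless consonant (*vedewlih*, *noraf*, *pof*); -ehe when the stem ends in a voiced consonant (*nev*, *feripag*, *nor*).
Since the final consonant of *gohomag* is /g/ (voiced), it takes -ehe, giving *gohomagehe*.
*zaf* — final consonant /f/ (voiceless) → -jet → *zafjet*.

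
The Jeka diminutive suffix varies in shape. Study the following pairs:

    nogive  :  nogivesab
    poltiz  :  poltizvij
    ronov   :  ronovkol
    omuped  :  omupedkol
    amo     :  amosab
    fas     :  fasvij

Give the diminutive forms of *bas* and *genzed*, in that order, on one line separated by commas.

The suffix is conditioned by the final sound: -vij when the stem ends in a sibilant (*poltiz*, *fas*); -kol when the stem ends in a non-sibilant consonant (*ronov*, *omuped*); -sab when the stem ends in a vowel (*nogive*, *amo*).
Since the final sound of *bas* is /s/ (a sibilant), it takes -vij, giving *basvij*.
Since the final sound of *genzed* is /d/ (a non-sibilant consonant), it takes -kol, giving *genzedkol*.

basvij, genzedkol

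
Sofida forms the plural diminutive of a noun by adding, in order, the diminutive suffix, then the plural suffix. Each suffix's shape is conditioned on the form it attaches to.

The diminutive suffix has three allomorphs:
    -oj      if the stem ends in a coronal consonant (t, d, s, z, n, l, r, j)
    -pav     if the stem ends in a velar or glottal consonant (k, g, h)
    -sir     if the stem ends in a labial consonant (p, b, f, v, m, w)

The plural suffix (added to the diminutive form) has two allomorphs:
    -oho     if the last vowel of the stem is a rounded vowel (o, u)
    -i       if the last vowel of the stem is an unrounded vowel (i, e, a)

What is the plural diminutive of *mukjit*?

*mukjit* — final consonant /t/ (coronal) → -oj → *mukjitoj*.
The diminutive form *mukjitoj* — last vowel /o/ (a rounded vowel) → -oho → *mukjitojoho*.

mukjitojoho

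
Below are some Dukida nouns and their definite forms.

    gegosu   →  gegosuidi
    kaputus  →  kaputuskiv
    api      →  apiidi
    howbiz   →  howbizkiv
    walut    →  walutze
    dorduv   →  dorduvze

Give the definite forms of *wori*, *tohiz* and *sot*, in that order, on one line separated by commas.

The pattern is sibilance of the final sound: -kiv when the stem ends in a sibilant (*kaputus*, *howbiz*); -ze when the stem ends in a non-sibilant consonant (*walut*, *dorduv*); -idi when the stem ends in a vowel (*gegosu*, *api*).
*wori*: final sound = /i/, a vowel → -idi → *woriidi*.
*tohiz*: final sound = /z/, a sibilant → -kiv → *tohizkiv*.
The final sound of *sot* is /t/, which is a non-sibilant consonant, so the suffix is -ze, giving *sotze*.

woriidi, tohizkiv, sotze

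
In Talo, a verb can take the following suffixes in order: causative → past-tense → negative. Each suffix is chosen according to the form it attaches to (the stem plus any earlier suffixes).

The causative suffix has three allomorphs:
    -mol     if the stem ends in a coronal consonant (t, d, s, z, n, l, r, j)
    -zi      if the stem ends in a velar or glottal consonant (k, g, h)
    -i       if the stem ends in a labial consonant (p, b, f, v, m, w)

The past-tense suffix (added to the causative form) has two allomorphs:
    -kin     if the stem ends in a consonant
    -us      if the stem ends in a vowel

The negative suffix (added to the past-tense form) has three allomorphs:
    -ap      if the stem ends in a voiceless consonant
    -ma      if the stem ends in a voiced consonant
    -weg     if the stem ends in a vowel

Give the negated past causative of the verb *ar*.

Since the final consonant of *ar* is /r/ (coronal), it takes -mol, giving *armol*.
The causative form *armol*: final sound = /l/, a consonant → -kin → *armolkin*.
The final sound of the past-tense form *armolkin* is /n/, which is a voiced consonant, so the negative suffix is -ma, giving *armolkinma*.

armolkinma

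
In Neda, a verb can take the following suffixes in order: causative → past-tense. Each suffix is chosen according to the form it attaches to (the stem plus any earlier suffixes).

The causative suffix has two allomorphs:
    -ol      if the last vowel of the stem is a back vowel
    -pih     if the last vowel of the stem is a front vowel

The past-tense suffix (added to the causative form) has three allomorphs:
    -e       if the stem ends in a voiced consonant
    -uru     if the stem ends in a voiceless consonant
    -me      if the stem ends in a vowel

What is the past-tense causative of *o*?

oole

The last vowel of *o* is /o/, which is a back vowel, so the causative suffix is -ol, giving *ool*.
The causative form *ool*: final sound = /l/, a voiced consonant → -e → *oole*.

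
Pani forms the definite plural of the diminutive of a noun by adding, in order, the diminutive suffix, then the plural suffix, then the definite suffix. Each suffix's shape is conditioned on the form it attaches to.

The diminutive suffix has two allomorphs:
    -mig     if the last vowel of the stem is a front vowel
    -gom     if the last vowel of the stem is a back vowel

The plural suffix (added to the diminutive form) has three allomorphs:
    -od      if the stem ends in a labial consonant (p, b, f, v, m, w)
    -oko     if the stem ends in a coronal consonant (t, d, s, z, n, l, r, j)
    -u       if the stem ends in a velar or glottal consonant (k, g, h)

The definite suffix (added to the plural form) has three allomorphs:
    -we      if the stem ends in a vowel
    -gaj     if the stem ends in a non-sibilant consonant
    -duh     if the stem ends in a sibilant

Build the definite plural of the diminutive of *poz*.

pozgomodgaj

*poz* — last vowel /o/ (a back vowel) → -gom → *pozgom*.
The diminutive form *pozgom* — final consonant /m/ (labial) → -od → *pozgomod*.
The final sound of the plural form *pozgomod* is /d/, which is a non-sibilant consonant, so the definite suffix is -gaj, giving *pozgomodgaj*.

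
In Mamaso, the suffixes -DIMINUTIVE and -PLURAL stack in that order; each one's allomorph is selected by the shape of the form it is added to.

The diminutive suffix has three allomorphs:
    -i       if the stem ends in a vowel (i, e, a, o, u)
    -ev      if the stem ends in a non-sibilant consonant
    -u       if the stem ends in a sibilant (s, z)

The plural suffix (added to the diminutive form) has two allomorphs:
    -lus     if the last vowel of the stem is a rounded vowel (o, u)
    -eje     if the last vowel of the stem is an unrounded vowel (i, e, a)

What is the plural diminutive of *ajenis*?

The final sound of *ajenis* is /s/, which is a sibilant, so the diminutive suffix is -u, giving *ajenisu*.
The diminutive form *ajenisu*: last vowel = /u/, a rounded vowel → -lus → *ajenisulus*.

ajenisulus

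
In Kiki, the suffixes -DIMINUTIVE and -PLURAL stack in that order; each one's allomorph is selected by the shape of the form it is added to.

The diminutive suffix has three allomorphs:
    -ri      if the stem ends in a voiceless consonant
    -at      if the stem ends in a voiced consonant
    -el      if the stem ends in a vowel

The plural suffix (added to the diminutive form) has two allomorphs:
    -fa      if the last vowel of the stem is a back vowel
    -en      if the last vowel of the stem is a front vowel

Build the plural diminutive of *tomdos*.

tomdosrien

*tomdos*: final sound = /s/, a voiceless consonant → -ri → *tomdosri*.
The diminutive form *tomdosri* — last vowel /i/ (a front vowel) → -en → *tomdosrien*.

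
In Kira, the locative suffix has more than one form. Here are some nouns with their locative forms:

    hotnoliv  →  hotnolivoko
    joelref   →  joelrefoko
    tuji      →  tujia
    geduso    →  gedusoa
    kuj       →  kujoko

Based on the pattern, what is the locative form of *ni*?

nia

The suffix is conditioned by the final sound: -oko when the stem ends in a consonant (*hotnoliv*, *joelref*, *kuj*); -a when the stem ends in a vowel (*tuji*, *geduso*).
The final sound of *ni* is /i/, which is a vowel, so the suffix is -a, giving *nia*.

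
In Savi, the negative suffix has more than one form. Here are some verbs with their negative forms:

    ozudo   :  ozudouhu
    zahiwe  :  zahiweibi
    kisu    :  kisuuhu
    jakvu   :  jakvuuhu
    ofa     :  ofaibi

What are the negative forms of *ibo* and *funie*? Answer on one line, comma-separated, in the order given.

The suffix is conditioned by the last vowel: -uhu when the last vowel of the stem is a rounded vowel (*ozudo*, *kisu*, *jakvu*); -ibi when the last vowel of the stem is an unrounded vowel (*zahiwe*, *ofa*).
The last vowel of *ibo* is /o/, which is a rounded vowel, so the suffix is -uhu, giving *ibouhu*.
The last vowel of *funie* is /e/, which is an unrounded vowel, so the suffix is -ibi, giving *funieibi*.

ibouhu, funieibi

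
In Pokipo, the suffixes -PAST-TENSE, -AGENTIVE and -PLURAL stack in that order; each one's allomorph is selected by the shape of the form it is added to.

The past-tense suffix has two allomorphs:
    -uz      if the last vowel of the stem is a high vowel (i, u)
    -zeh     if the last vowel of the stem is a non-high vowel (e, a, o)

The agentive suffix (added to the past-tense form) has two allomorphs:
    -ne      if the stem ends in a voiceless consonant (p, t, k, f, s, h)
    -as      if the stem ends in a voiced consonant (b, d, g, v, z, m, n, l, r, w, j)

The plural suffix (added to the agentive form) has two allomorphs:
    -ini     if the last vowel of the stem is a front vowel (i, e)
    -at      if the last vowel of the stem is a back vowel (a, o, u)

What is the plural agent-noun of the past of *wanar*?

*wanar*: last vowel = /a/, a non-high vowel → -zeh → *wanarzeh*.
The final consonant of the past-tense form *wanarzeh* is /h/, which is voiceless, so the agentive suffix is -ne, giving *wanarzehne*.
Since the last vowel of the agentive form *wanarzehne* is /e/ (a front vowel), it takes -ini, giving *wanarzehneini*.

wanarzehneini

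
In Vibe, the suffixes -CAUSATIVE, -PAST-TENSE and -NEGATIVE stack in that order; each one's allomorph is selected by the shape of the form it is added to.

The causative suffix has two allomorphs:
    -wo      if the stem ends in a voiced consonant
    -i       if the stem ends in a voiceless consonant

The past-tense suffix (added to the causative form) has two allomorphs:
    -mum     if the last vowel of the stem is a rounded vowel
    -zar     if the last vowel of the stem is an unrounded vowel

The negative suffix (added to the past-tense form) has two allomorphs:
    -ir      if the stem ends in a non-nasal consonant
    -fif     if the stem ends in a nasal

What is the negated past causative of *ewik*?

ewikizarir

Since the final consonant of *ewik* is /k/ (voiceless), it takes -i, giving *ewiki*.
Since the last vowel of the causative form *ewiki* is /i/ (an unrounded vowel), it takes -zar, giving *ewikizar*.
The past-tense form *ewikizar*: final consonant = /r/, non-nasal → -ir → *ewikizarir*.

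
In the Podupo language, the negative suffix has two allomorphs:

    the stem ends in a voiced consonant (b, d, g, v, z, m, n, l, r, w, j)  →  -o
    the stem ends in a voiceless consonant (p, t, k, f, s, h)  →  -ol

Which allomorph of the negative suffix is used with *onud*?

*onud* — final consonant /d/ (voiced) → -o.

-o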